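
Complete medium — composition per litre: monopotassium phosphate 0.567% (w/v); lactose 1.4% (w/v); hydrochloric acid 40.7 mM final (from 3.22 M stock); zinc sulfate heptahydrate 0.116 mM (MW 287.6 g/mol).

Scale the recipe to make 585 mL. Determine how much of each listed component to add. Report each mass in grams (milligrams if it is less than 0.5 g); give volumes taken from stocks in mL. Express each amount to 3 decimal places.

monopotassium phosphate 3.317 g; lactose 8.190 g; hydrochloric acid 7.394 mL; zinc sulfate heptahydrate 19.517 mg

Working volume: 585 mL = 0.585 L.
monopotassium phosphate: 0.567 g per 100 mL × 585 mL ÷ 100 = 3.317 g
lactose: 1.4% w/v = 14 g/L → 14 × 0.585 L = 8.190 g
hydrochloric acid: C1V1 = C2V2 → 40.7 mM × 585 mL ÷ 3220 mM = 7.394 mL
zinc sulfate heptahydrate: 0.116 mmol/L × 287.6 mg/mmol × 0.585 L = 19.517 mg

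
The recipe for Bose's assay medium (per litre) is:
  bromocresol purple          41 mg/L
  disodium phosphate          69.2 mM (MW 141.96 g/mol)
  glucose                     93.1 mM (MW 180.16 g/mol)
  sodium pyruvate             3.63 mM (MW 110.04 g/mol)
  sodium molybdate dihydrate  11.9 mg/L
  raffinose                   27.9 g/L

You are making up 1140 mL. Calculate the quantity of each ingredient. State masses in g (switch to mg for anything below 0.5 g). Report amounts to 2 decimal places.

Target volume = 1140 mL = 1.14 L.
bromocresol purple: 41 mg/L × 1.14 L = 46.74 mg
disodium phosphate: 69.2 mmol/L × 141.96 g/mol × 1.14 L ÷ 1000 = 11.20 g
glucose: 93.1 mmol/L × 180.16 g/mol × 1.14 L ÷ 1000 = 19.12 g
sodium pyruvate: 3.63 mmol/L × 110.04 mg/mmol × 1.14 L = 455.37 mg
sodium molybdate dihydrate: 11.9 mg/L × 1.14 L = 13.57 mg
raffinose: 27.9 g/L × 1.14 L = 31.81 g

bromocresol purple 46.74 mg; disodium phosphate 11.20 g; glucose 19.12 g; sodium pyruvate 455.37 mg; sodium molybdate dihydrate 13.57 mg; raffinose 31.81 g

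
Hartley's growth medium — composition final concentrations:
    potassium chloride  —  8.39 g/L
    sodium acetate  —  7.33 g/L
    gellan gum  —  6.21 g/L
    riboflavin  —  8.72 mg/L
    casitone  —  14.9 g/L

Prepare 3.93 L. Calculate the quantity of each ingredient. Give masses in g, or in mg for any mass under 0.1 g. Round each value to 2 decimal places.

Scale factor relative to 1 L: 3.93.
potassium chloride: 8.39 g/L × 3.93 L = 32.97 g
sodium acetate: 7.33 g/L × 3.93 L = 28.81 g
gellan gum: 6.21 g/L × 3.93 L = 24.41 g
riboflavin: 8.72 mg/L × 3.93 L = 34.27 mg
casitone: 14.9 g/L × 3.93 L = 58.56 g

potassium chloride 32.97 g; sodium acetate 28.81 g; gellan gum 24.41 g; riboflavin 34.27 mg; casitone 58.56 g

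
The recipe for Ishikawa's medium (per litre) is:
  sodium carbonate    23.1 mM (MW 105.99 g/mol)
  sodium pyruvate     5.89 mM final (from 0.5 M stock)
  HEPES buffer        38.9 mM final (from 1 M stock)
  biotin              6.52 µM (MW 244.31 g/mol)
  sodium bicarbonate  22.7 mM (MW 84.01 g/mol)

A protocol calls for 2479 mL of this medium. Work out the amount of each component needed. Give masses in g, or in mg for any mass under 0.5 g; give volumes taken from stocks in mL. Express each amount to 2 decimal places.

sodium carbonate 6.07 g; sodium pyruvate 29.20 mL; HEPES buffer 96.43 mL; biotin 3.95 mg; sodium bicarbonate 4.73 g

Target volume = 2479 mL = 2.479 L.
sodium carbonate: 23.1 mmol/L × 105.99 g/mol × 2.479 L ÷ 1000 = 6.07 g
sodium pyruvate: V = C2·V2/C1 = 5.89 mM × 2479 mL ÷ 500 mM = 29.20 mL
HEPES buffer: V = C2·V2/C1 = 38.9 mM × 2479 mL ÷ 1000 mM = 96.43 mL
biotin: 6.52 µmol/L × 244.31 g/mol × 2.479 L ÷ 1000 = 3.95 mg
sodium bicarbonate: 22.7 mmol/L × 84.01 g/mol × 2.479 L ÷ 1000 = 4.73 g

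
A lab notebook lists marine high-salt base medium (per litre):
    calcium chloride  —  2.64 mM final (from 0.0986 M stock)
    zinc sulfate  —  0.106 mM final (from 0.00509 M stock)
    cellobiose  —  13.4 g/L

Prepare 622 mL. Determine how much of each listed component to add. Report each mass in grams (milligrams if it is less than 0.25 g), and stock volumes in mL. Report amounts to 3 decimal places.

Working volume: 622 mL = 0.622 L.
calcium chloride: dilute stock: 2.64 mM × 622 mL ÷ 98.6 mM = 16.654 mL
zinc sulfate: dilute stock: 0.106 mM × 622 mL ÷ 5.09 mM = 12.953 mL
cellobiose: 13.4 g/L × 0.622 L = 8.335 g

calcium chloride 16.654 mL; zinc sulfate 12.953 mL; cellobiose 8.335 g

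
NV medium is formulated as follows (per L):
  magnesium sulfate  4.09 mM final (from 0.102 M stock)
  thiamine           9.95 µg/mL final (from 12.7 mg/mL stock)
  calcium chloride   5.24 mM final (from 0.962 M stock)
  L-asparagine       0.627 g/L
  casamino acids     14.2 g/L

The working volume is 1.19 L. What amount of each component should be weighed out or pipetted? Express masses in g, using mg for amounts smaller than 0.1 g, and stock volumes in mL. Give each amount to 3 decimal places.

Scale factor relative to 1 L: 1.19.
magnesium sulfate: V = C2·V2/C1 = 4.09 mM × 1190 mL ÷ 102 mM = 47.717 mL
thiamine: V = C2·V2/C1 = 9.95 µg/mL × 1190 mL ÷ 12700 µg/mL = 0.932 mL
calcium chloride: C1V1 = C2V2 → 5.24 mM × 1190 mL ÷ 962 mM = 6.482 mL
L-asparagine: 0.627 g/L × 1.19 L = 0.746 g
casamino acids: 14.2 g/L × 1.19 L = 16.898 g

magnesium sulfate 47.717 mL; thiamine 0.932 mL; calcium chloride 6.482 mL; L-asparagine 0.746 g; casamino acids 16.898 g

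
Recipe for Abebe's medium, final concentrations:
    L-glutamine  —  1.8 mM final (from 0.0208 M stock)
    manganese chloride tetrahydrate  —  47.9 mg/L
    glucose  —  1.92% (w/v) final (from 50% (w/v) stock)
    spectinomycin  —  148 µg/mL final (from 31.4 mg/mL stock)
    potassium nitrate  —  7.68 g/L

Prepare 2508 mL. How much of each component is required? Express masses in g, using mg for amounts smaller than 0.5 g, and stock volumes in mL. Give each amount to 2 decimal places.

Scale factor relative to 1 L: 2.508.
L-glutamine: V = C2·V2/C1 = 1.8 mM × 2508 mL ÷ 20.8 mM = 217.04 mL
manganese chloride tetrahydrate: 47.9 mg/L × 2.508 L = 120.13 mg
glucose: V = C2·V2/C1 = 1.92% ÷ 50% × 2508 mL = 96.31 mL
spectinomycin: dilute stock: 148 µg/mL × 2508 mL ÷ 31400 µg/mL = 11.82 mL
potassium nitrate: 7.68 g/L × 2.508 L = 19.26 g

L-glutamine 217.04 mL; manganese chloride tetrahydrate 120.13 mg; glucose 96.31 mL; spectinomycin 11.82 mL; potassium nitrate 19.26 g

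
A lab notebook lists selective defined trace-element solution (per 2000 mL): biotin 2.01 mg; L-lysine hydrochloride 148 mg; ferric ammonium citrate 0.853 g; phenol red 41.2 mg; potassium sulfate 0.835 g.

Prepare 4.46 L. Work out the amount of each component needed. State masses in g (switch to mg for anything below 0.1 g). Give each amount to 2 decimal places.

Scale factor = 4460 mL / 2000 mL = 2.23.
biotin: 2.01 mg × (4460 mL / 2000 mL) = 4.48 mg
L-lysine hydrochloride: 148 mg × (4460 mL / 2000 mL) = 330.04 mg = 0.33 g
ferric ammonium citrate: 0.853 g × (4460 mL / 2000 mL) = 1.90 g
phenol red: 41.2 mg × (4460 mL / 2000 mL) = 91.88 mg
potassium sulfate: 0.835 g × (4460 mL / 2000 mL) = 1.86 g

biotin 4.48 mg; L-lysine hydrochloride 0.33 g; ferric ammonium citrate 1.90 g; phenol red 91.88 mg; potassium sulfate 1.86 g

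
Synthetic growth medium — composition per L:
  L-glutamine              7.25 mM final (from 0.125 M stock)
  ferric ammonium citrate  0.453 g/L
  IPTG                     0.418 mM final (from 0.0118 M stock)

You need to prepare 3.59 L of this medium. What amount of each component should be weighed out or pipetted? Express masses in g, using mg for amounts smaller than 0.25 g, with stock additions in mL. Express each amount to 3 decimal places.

L-glutamine 208.220 mL; ferric ammonium citrate 1.626 g; IPTG 127.171 mL

Scale factor relative to 1 L: 3.59.
L-glutamine: C1V1 = C2V2 → 7.25 mM × 3590 mL ÷ 125 mM = 208.220 mL
ferric ammonium citrate: 0.453 g/L × 3.59 L = 1.626 g
IPTG: dilute stock: 0.418 mM × 3590 mL ÷ 11.8 mM = 127.171 mL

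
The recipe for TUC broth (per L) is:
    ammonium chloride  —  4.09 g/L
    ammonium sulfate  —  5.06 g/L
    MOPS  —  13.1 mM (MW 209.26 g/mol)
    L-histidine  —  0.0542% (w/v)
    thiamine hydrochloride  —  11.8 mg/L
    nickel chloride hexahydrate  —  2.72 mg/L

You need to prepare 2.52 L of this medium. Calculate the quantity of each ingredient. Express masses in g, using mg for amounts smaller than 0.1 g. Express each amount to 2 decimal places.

ammonium chloride 10.31 g; ammonium sulfate 12.75 g; MOPS 6.91 g; L-histidine 1.37 g; thiamine hydrochloride 29.74 mg; nickel chloride hexahydrate 6.85 mg

Working volume: 2.52 L.
ammonium chloride: 4.09 g/L × 2.52 L = 10.31 g
ammonium sulfate: 5.06 g/L × 2.52 L = 12.75 g
MOPS: 13.1 mmol/L × 209.26 g/mol × 2.52 L ÷ 1000 = 6.91 g
L-histidine: 0.0542% w/v = 0.542 g/L → 0.542 × 2.52 L = 1.37 g
thiamine hydrochloride: 11.8 mg/L × 2.52 L = 29.74 mg
nickel chloride hexahydrate: 2.72 mg/L × 2.52 L = 6.85 mg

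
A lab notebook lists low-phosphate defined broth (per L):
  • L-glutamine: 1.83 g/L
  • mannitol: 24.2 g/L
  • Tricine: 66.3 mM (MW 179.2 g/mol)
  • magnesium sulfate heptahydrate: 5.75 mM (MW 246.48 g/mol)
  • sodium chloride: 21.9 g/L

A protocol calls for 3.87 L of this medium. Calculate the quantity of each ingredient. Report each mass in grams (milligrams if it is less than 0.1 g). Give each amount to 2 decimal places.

L-glutamine 7.08 g; mannitol 93.65 g; Tricine 45.98 g; magnesium sulfate heptahydrate 5.48 g; sodium chloride 84.75 g

Scale factor relative to 1 L: 3.87.
L-glutamine: 1.83 g/L × 3.87 L = 7.08 g
mannitol: 24.2 g/L × 3.87 L = 93.65 g
Tricine: 66.3 mmol/L × 179.2 g/mol × 3.87 L ÷ 1000 = 45.98 g
magnesium sulfate heptahydrate: 5.75 mmol/L × 246.48 g/mol × 3.87 L ÷ 1000 = 5.48 g
sodium chloride: 21.9 g/L × 3.87 L = 84.75 g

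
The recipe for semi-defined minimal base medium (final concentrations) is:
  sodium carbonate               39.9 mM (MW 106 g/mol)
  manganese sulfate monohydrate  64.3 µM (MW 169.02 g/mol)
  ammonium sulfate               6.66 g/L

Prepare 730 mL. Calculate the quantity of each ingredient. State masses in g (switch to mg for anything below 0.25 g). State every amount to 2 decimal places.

Target volume = 730 mL = 0.73 L.
sodium carbonate: 39.9 mmol/L × 106 g/mol × 0.73 L ÷ 1000 = 3.09 g
manganese sulfate monohydrate: 64.3 µmol/L × 169.02 g/mol × 0.73 L ÷ 1000 = 7.93 mg
ammonium sulfate: 6.66 g/L × 0.73 L = 4.86 g

sodium carbonate 3.09 g; manganese sulfate monohydrate 7.93 mg; ammonium sulfate 4.86 g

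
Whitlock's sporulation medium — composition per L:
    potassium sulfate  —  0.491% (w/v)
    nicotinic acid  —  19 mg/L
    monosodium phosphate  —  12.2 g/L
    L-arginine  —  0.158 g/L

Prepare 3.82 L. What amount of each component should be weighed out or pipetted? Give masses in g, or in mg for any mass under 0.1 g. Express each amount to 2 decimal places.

potassium sulfate 18.76 g; nicotinic acid 72.58 mg; monosodium phosphate 46.60 g; L-arginine 0.60 g

Working volume: 3.82 L.
potassium sulfate: 0.491% w/v = 4.91 g/L → 4.91 × 3.82 L = 18.76 g
nicotinic acid: 19 mg/L × 3.82 L = 72.58 mg
monosodium phosphate: 12.2 g/L × 3.82 L = 46.60 g
L-arginine: 0.158 g/L × 3.82 L = 0.60 g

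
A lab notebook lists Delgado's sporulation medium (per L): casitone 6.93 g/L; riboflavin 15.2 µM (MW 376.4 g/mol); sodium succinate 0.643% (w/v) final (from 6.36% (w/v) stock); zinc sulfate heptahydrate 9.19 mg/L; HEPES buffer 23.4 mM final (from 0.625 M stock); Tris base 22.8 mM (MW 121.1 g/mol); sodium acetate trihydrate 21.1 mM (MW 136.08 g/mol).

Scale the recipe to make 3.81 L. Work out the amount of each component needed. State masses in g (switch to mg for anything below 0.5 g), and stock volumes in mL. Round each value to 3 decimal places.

casitone 26.403 g; riboflavin 21.798 mg; sodium succinate 385.193 mL; zinc sulfate heptahydrate 35.014 mg; HEPES buffer 142.646 mL; Tris base 10.520 g; sodium acetate trihydrate 10.940 g

Working volume: 3.81 L.
casitone: 6.93 g/L × 3.81 L = 26.403 g
riboflavin: 15.2 µmol/L × 376.4 g/mol × 3.81 L ÷ 1000 = 21.798 mg
sodium succinate: dilute stock: 0.643% ÷ 6.36% × 3810 mL = 385.193 mL
zinc sulfate heptahydrate: 9.19 mg/L × 3.81 L = 35.014 mg
HEPES buffer: V = C2·V2/C1 = 23.4 mM × 3810 mL ÷ 625 mM = 142.646 mL
Tris base: 22.8 mmol/L × 121.1 g/mol × 3.81 L ÷ 1000 = 10.520 g
sodium acetate trihydrate: 21.1 mmol/L × 136.08 g/mol × 3.81 L ÷ 1000 = 10.940 g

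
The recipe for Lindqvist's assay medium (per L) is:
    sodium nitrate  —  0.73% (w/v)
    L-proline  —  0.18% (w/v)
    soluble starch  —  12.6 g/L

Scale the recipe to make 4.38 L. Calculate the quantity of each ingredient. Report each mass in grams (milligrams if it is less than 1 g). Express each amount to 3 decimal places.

sodium nitrate 31.974 g; L-proline 7.884 g; soluble starch 55.188 g

Scale factor relative to 1 L: 4.38.
sodium nitrate: 0.73 g per 100 mL × 4380 mL ÷ 100 = 31.974 g
L-proline: 0.18 g per 100 mL × 4380 mL ÷ 100 = 7.884 g
soluble starch: 12.6 g/L × 4.38 L = 55.188 g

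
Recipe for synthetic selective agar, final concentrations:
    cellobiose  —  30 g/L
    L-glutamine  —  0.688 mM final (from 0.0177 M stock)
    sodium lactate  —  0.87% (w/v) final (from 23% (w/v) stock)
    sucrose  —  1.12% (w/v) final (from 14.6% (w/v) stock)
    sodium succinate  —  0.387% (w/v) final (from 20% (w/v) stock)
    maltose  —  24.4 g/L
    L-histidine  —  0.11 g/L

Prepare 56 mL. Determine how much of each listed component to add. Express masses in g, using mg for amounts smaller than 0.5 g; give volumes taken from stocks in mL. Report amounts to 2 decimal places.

Target volume = 56 mL = 0.056 L.
cellobiose: 30 g/L × 0.056 L = 1.68 g
L-glutamine: dilute stock: 0.688 mM × 56 mL ÷ 17.7 mM = 2.18 mL
sodium lactate: V = C2·V2/C1 = 0.87% ÷ 23% × 56 mL = 2.12 mL
sucrose: dilute stock: 1.12% ÷ 14.6% × 56 mL = 4.30 mL
sodium succinate: dilute stock: 0.387% ÷ 20% × 56 mL = 1.08 mL
maltose: 24.4 g/L × 0.056 L = 1.37 g
L-histidine: 0.11 g/L × 0.056 L = 0.00616 g = 6.16 mg

cellobiose 1.68 g; L-glutamine 2.18 mL; sodium lactate 2.12 mL; sucrose 4.30 mL; sodium succinate 1.08 mL; maltose 1.37 g; L-histidine 6.16 mg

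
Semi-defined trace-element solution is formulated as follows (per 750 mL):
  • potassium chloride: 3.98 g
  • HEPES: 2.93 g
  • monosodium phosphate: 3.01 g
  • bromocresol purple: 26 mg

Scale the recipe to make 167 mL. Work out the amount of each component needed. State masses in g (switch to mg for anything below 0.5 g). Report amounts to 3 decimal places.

potassium chloride 0.886 g; HEPES 0.652 g; monosodium phosphate 0.670 g; bromocresol purple 5.789 mg

Scale factor = 167 mL / 750 mL = 0.222667.
potassium chloride: 3.98 g × (167 mL / 750 mL) = 0.886 g
HEPES: 2.93 g × (167 mL / 750 mL) = 0.652 g
monosodium phosphate: 3.01 g × (167 mL / 750 mL) = 0.670 g
bromocresol purple: 26 mg × (167 mL / 750 mL) = 5.789 mg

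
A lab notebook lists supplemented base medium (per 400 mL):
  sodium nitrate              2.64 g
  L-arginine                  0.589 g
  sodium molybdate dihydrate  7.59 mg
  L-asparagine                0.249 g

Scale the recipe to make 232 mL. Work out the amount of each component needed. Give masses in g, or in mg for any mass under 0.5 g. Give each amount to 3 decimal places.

sodium nitrate 1.531 g; L-arginine 341.620 mg; sodium molybdate dihydrate 4.402 mg; L-asparagine 144.420 mg

Ratio of target to recipe volume: 232 / 400 = 0.58.
sodium nitrate: 2.64 g × (232 mL / 400 mL) = 1.531 g
L-arginine: 0.589 g × (232 mL / 400 mL) = 0.34162 g = 341.620 mg
sodium molybdate dihydrate: 7.59 mg × (232 mL / 400 mL) = 4.402 mg
L-asparagine: 0.249 g × (232 mL / 400 mL) = 0.14442 g = 144.420 mg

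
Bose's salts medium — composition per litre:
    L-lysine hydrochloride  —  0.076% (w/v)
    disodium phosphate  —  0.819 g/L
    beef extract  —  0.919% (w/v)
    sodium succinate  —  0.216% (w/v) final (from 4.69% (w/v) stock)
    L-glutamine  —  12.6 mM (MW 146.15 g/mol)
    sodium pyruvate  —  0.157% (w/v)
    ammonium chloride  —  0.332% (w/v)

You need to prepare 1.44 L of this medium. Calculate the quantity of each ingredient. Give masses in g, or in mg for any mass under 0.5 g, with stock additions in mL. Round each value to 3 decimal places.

L-lysine hydrochloride 1.094 g; disodium phosphate 1.179 g; beef extract 13.234 g; sodium succinate 66.320 mL; L-glutamine 2.652 g; sodium pyruvate 2.261 g; ammonium chloride 4.781 g

Scale factor relative to 1 L: 1.44.
L-lysine hydrochloride: 0.076 g per 100 mL × 1440 mL ÷ 100 = 1.094 g
disodium phosphate: 0.819 g/L × 1.44 L = 1.179 g
beef extract: 0.919 g per 100 mL × 1440 mL ÷ 100 = 13.234 g
sodium succinate: dilute stock: 0.216% ÷ 4.69% × 1440 mL = 66.320 mL
L-glutamine: 12.6 mmol/L × 146.15 g/mol × 1.44 L ÷ 1000 = 2.652 g
sodium pyruvate: 0.157 g per 100 mL × 1440 mL ÷ 100 = 2.261 g
ammonium chloride: 0.332 g per 100 mL × 1440 mL ÷ 100 = 4.781 g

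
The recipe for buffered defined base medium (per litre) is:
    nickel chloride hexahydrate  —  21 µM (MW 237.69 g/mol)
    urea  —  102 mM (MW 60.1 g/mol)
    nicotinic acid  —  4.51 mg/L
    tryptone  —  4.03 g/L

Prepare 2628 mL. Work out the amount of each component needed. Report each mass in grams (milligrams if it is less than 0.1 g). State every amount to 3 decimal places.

nickel chloride hexahydrate 13.118 mg; urea 16.110 g; nicotinic acid 11.852 mg; tryptone 10.591 g

Working volume: 2628 mL = 2.628 L.
nickel chloride hexahydrate: 21 µmol/L × 237.69 g/mol × 2.628 L ÷ 1000 = 13.118 mg
urea: 102 mmol/L × 60.1 g/mol × 2.628 L ÷ 1000 = 16.110 g
nicotinic acid: 4.51 mg/L × 2.628 L = 11.852 mg
tryptone: 4.03 g/L × 2.628 L = 10.591 g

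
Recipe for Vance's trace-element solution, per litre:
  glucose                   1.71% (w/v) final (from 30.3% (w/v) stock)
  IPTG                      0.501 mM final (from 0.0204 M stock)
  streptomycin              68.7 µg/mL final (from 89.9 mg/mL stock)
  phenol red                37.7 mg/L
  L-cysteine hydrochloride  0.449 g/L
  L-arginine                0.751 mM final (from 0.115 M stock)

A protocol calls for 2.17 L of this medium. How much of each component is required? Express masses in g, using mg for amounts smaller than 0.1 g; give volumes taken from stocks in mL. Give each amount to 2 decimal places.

Working volume: 2.17 L.
glucose: V = C2·V2/C1 = 1.71% ÷ 30.3% × 2170 mL = 122.47 mL
IPTG: C1V1 = C2V2 → 0.501 mM × 2170 mL ÷ 20.4 mM = 53.29 mL
streptomycin: V = C2·V2/C1 = 68.7 µg/mL × 2170 mL ÷ 89900 µg/mL = 1.66 mL
phenol red: 37.7 mg/L × 2.17 L = 81.81 mg
L-cysteine hydrochloride: 0.449 g/L × 2.17 L = 0.97 g
L-arginine: C1V1 = C2V2 → 0.751 mM × 2170 mL ÷ 115 mM = 14.17 mL

glucose 122.47 mL; IPTG 53.29 mL; streptomycin 1.66 mL; phenol red 81.81 mg; L-cysteine hydrochloride 0.97 g; L-arginine 14.17 mL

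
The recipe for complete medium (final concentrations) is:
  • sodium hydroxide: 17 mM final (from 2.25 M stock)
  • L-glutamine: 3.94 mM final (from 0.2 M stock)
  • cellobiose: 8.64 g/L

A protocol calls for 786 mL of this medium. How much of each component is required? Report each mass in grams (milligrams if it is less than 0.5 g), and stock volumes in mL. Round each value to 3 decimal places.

Working volume: 786 mL = 0.786 L.
sodium hydroxide: C1V1 = C2V2 → 17 mM × 786 mL ÷ 2250 mM = 5.939 mL
L-glutamine: C1V1 = C2V2 → 3.94 mM × 786 mL ÷ 200 mM = 15.484 mL
cellobiose: 8.64 g/L × 0.786 L = 6.791 g

sodium hydroxide 5.939 mL; L-glutamine 15.484 mL; cellobiose 6.791 g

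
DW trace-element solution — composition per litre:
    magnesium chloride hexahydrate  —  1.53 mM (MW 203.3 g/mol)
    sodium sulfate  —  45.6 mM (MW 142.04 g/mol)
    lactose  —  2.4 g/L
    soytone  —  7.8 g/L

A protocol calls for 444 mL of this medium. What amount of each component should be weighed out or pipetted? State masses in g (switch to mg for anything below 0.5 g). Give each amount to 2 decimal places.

Working volume: 444 mL = 0.444 L.
magnesium chloride hexahydrate: 1.53 mmol/L × 203.3 mg/mmol × 0.444 L = 138.11 mg
sodium sulfate: 45.6 mmol/L × 142.04 g/mol × 0.444 L ÷ 1000 = 2.88 g
lactose: 2.4 g/L × 0.444 L = 1.07 g
soytone: 7.8 g/L × 0.444 L = 3.46 g

magnesium chloride hexahydrate 138.11 mg; sodium sulfate 2.88 g; lactose 1.07 g; soytone 3.46 g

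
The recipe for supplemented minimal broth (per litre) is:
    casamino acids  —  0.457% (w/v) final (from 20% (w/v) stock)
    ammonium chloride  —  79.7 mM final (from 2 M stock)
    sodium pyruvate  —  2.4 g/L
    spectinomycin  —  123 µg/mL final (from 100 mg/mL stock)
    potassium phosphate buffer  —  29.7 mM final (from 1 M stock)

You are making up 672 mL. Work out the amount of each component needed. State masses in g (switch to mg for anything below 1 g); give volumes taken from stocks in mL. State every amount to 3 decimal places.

casamino acids 15.355 mL; ammonium chloride 26.779 mL; sodium pyruvate 1.613 g; spectinomycin 0.827 mL; potassium phosphate buffer 19.958 mL

Scale factor relative to 1 L: 0.672.
casamino acids: V = C2·V2/C1 = 0.457% ÷ 20% × 672 mL = 15.355 mL
ammonium chloride: V = C2·V2/C1 = 79.7 mM × 672 mL ÷ 2000 mM = 26.779 mL
sodium pyruvate: 2.4 g/L × 0.672 L = 1.613 g
spectinomycin: C1V1 = C2V2 → 123 µg/mL × 672 mL ÷ 100000 µg/mL = 0.827 mL
potassium phosphate buffer: V = C2·V2/C1 = 29.7 mM × 672 mL ÷ 1000 mM = 19.958 mL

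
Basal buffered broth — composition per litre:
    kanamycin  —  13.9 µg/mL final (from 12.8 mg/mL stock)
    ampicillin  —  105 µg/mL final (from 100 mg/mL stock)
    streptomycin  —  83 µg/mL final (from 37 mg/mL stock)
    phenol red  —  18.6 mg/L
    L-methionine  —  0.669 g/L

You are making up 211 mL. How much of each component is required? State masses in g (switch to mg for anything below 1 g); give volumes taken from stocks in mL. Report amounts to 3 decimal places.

Scale factor relative to 1 L: 0.211.
kanamycin: V = C2·V2/C1 = 13.9 µg/mL × 211 mL ÷ 12800 µg/mL = 0.229 mL
ampicillin: C1V1 = C2V2 → 105 µg/mL × 211 mL ÷ 100000 µg/mL = 0.222 mL
streptomycin: dilute stock: 83 µg/mL × 211 mL ÷ 37000 µg/mL = 0.473 mL
phenol red: 18.6 mg/L × 0.211 L = 3.925 mg
L-methionine: 0.669 g/L × 0.211 L = 0.141159 g = 141.159 mg

kanamycin 0.229 mL; ampicillin 0.222 mL; streptomycin 0.473 mL; phenol red 3.925 mg; L-methionine 141.159 mg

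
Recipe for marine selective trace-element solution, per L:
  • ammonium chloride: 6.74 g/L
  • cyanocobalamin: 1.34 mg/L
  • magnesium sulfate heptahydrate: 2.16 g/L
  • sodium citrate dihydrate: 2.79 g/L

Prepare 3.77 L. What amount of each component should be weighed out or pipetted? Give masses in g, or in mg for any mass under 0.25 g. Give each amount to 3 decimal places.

Scale factor relative to 1 L: 3.77.
ammonium chloride: 6.74 g/L × 3.77 L = 25.410 g
cyanocobalamin: 1.34 mg/L × 3.77 L = 5.052 mg
magnesium sulfate heptahydrate: 2.16 g/L × 3.77 L = 8.143 g
sodium citrate dihydrate: 2.79 g/L × 3.77 L = 10.518 g

ammonium chloride 25.410 g; cyanocobalamin 5.052 mg; magnesium sulfate heptahydrate 8.143 g; sodium citrate dihydrate 10.518 g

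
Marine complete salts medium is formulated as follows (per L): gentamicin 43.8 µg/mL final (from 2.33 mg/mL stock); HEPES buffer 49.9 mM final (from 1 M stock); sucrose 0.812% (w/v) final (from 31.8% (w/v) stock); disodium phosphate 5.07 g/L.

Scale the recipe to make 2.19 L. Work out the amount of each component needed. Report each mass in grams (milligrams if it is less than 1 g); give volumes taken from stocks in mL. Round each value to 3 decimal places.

Working volume: 2.19 L.
gentamicin: V = C2·V2/C1 = 43.8 µg/mL × 2190 mL ÷ 2330 µg/mL = 41.168 mL
HEPES buffer: V = C2·V2/C1 = 49.9 mM × 2190 mL ÷ 1000 mM = 109.281 mL
sucrose: V = C2·V2/C1 = 0.812% ÷ 31.8% × 2190 mL = 55.921 mL
disodium phosphate: 5.07 g/L × 2.19 L = 11.103 g

gentamicin 41.168 mL; HEPES buffer 109.281 mL; sucrose 55.921 mL; disodium phosphate 11.103 g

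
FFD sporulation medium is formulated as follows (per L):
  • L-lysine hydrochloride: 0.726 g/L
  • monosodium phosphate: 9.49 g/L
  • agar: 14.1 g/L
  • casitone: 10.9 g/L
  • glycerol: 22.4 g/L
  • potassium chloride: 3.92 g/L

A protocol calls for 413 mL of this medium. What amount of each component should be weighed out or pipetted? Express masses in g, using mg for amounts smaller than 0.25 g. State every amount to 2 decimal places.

Working volume: 413 mL = 0.413 L.
L-lysine hydrochloride: 0.726 g/L × 0.413 L = 0.30 g
monosodium phosphate: 9.49 g/L × 0.413 L = 3.92 g
agar: 14.1 g/L × 0.413 L = 5.82 g
casitone: 10.9 g/L × 0.413 L = 4.50 g
glycerol: 22.4 g/L × 0.413 L = 9.25 g
potassium chloride: 3.92 g/L × 0.413 L = 1.62 g

L-lysine hydrochloride 0.30 g; monosodium phosphate 3.92 g; agar 5.82 g; casitone 4.50 g; glycerol 9.25 g; potassium chloride 1.62 g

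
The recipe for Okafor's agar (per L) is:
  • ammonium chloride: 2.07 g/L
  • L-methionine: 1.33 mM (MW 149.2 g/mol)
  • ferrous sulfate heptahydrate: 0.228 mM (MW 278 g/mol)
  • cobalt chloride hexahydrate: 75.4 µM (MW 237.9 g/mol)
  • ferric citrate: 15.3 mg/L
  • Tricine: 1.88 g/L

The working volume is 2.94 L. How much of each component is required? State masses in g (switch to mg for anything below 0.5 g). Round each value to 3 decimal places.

ammonium chloride 6.086 g; L-methionine 0.583 g; ferrous sulfate heptahydrate 186.349 mg; cobalt chloride hexahydrate 52.737 mg; ferric citrate 44.982 mg; Tricine 5.527 g

Scale factor relative to 1 L: 2.94.
ammonium chloride: 2.07 g/L × 2.94 L = 6.086 g
L-methionine: 1.33 mmol/L × 149.2 g/mol × 2.94 L ÷ 1000 = 0.583 g
ferrous sulfate heptahydrate: 0.228 mmol/L × 278 mg/mmol × 2.94 L = 186.349 mg
cobalt chloride hexahydrate: 75.4 µmol/L × 237.9 g/mol × 2.94 L ÷ 1000 = 52.737 mg
ferric citrate: 15.3 mg/L × 2.94 L = 44.982 mg
Tricine: 1.88 g/L × 2.94 L = 5.527 g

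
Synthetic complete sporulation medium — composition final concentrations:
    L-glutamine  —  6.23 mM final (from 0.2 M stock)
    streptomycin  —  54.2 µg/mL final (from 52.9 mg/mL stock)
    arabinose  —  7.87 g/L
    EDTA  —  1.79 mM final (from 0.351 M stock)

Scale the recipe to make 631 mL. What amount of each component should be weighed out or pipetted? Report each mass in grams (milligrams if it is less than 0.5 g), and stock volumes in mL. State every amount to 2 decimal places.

L-glutamine 19.66 mL; streptomycin 0.65 mL; arabinose 4.97 g; EDTA 3.22 mL

Working volume: 631 mL = 0.631 L.
L-glutamine: V = C2·V2/C1 = 6.23 mM × 631 mL ÷ 200 mM = 19.66 mL
streptomycin: V = C2·V2/C1 = 54.2 µg/mL × 631 mL ÷ 52900 µg/mL = 0.65 mL
arabinose: 7.87 g/L × 0.631 L = 4.97 g
EDTA: V = C2·V2/C1 = 1.79 mM × 631 mL ÷ 351 mM = 3.22 mL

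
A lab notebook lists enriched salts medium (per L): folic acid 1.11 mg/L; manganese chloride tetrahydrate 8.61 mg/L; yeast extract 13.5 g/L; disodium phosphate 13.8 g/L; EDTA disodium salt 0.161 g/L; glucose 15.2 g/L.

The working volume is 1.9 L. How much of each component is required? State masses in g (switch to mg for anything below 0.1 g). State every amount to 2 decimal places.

Scale factor relative to 1 L: 1.9.
folic acid: 1.11 mg/L × 1.9 L = 2.11 mg
manganese chloride tetrahydrate: 8.61 mg/L × 1.9 L = 16.36 mg
yeast extract: 13.5 g/L × 1.9 L = 25.65 g
disodium phosphate: 13.8 g/L × 1.9 L = 26.22 g
EDTA disodium salt: 0.161 g/L × 1.9 L = 0.31 g
glucose: 15.2 g/L × 1.9 L = 28.88 g

folic acid 2.11 mg; manganese chloride tetrahydrate 16.36 mg; yeast extract 25.65 g; disodium phosphate 26.22 g; EDTA disodium salt 0.31 g; glucose 28.88 g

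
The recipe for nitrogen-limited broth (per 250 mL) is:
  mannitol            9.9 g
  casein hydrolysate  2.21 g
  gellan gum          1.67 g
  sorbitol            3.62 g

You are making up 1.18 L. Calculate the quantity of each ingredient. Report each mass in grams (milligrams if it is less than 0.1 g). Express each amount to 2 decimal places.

mannitol 46.73 g; casein hydrolysate 10.43 g; gellan gum 7.88 g; sorbitol 17.09 g

Scale factor = 1180 mL / 250 mL = 4.72.
mannitol: 9.9 g × (1180 mL / 250 mL) = 46.73 g
casein hydrolysate: 2.21 g × (1180 mL / 250 mL) = 10.43 g
gellan gum: 1.67 g × (1180 mL / 250 mL) = 7.88 g
sorbitol: 3.62 g × (1180 mL / 250 mL) = 17.09 g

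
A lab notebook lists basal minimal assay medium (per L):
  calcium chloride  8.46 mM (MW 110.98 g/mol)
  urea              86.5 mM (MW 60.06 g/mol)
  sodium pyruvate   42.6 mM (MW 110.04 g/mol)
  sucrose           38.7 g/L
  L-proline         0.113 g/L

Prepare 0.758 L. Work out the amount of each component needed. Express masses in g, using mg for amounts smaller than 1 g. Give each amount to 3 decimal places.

Working volume: 0.758 L.
calcium chloride: 8.46 mmol/L × 110.98 mg/mmol × 0.758 L = 711.679 mg
urea: 86.5 mmol/L × 60.06 g/mol × 0.758 L ÷ 1000 = 3.938 g
sodium pyruvate: 42.6 mmol/L × 110.04 g/mol × 0.758 L ÷ 1000 = 3.553 g
sucrose: 38.7 g/L × 0.758 L = 29.335 g
L-proline: 0.113 g/L × 0.758 L = 0.085654 g = 85.654 mg

calcium chloride 711.679 mg; urea 3.938 g; sodium pyruvate 3.553 g; sucrose 29.335 g; L-proline 85.654 mg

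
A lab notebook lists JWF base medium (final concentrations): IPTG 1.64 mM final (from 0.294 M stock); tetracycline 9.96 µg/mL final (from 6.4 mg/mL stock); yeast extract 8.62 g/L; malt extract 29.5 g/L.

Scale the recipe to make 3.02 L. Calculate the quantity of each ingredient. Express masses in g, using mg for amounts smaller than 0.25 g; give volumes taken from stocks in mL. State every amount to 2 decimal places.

IPTG 16.85 mL; tetracycline 4.70 mL; yeast extract 26.03 g; malt extract 89.09 g

Scale factor relative to 1 L: 3.02.
IPTG: C1V1 = C2V2 → 1.64 mM × 3020 mL ÷ 294 mM = 16.85 mL
tetracycline: V = C2·V2/C1 = 9.96 µg/mL × 3020 mL ÷ 6400 µg/mL = 4.70 mL
yeast extract: 8.62 g/L × 3.02 L = 26.03 g
malt extract: 29.5 g/L × 3.02 L = 89.09 g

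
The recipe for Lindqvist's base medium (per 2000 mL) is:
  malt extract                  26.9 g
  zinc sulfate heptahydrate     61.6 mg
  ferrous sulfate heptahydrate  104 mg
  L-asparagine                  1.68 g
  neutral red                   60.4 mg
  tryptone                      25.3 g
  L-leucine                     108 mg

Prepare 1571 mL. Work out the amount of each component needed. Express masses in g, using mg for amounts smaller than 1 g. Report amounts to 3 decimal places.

malt extract 21.130 g; zinc sulfate heptahydrate 48.387 mg; ferrous sulfate heptahydrate 81.692 mg; L-asparagine 1.320 g; neutral red 47.444 mg; tryptone 19.873 g; L-leucine 84.834 mg

Ratio of target to recipe volume: 1571 / 2000 = 0.7855.
malt extract: 26.9 g × (1571 mL / 2000 mL) = 21.130 g
zinc sulfate heptahydrate: 61.6 mg × (1571 mL / 2000 mL) = 48.387 mg
ferrous sulfate heptahydrate: 104 mg × (1571 mL / 2000 mL) = 81.692 mg
L-asparagine: 1.68 g × (1571 mL / 2000 mL) = 1.320 g
neutral red: 60.4 mg × (1571 mL / 2000 mL) = 47.444 mg
tryptone: 25.3 g × (1571 mL / 2000 mL) = 19.873 g
L-leucine: 108 mg × (1571 mL / 2000 mL) = 84.834 mg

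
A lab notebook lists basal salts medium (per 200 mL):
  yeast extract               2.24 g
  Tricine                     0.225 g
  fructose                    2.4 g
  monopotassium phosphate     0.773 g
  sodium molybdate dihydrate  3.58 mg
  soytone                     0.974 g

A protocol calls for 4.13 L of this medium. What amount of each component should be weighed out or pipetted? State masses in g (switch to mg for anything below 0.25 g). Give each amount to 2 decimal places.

Scale factor = 4130 mL / 200 mL = 20.65.
yeast extract: 2.24 g × (4130 mL / 200 mL) = 46.26 g
Tricine: 0.225 g × (4130 mL / 200 mL) = 4.65 g
fructose: 2.4 g × (4130 mL / 200 mL) = 49.56 g
monopotassium phosphate: 0.773 g × (4130 mL / 200 mL) = 15.96 g
sodium molybdate dihydrate: 3.58 mg × (4130 mL / 200 mL) = 73.93 mg
soytone: 0.974 g × (4130 mL / 200 mL) = 20.11 g

yeast extract 46.26 g; Tricine 4.65 g; fructose 49.56 g; monopotassium phosphate 15.96 g; sodium molybdate dihydrate 73.93 mg; soytone 20.11 g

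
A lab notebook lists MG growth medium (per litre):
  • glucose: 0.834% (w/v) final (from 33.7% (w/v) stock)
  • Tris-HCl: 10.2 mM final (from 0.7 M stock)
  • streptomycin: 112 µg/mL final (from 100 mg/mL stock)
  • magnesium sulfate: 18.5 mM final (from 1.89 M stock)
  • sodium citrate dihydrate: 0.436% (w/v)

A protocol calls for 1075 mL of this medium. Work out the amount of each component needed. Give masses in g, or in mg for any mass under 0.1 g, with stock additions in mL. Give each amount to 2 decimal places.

glucose 26.60 mL; Tris-HCl 15.66 mL; streptomycin 1.20 mL; magnesium sulfate 10.52 mL; sodium citrate dihydrate 4.69 g

Working volume: 1075 mL = 1.075 L.
glucose: dilute stock: 0.834% ÷ 33.7% × 1075 mL = 26.60 mL
Tris-HCl: C1V1 = C2V2 → 10.2 mM × 1075 mL ÷ 700 mM = 15.66 mL
streptomycin: V = C2·V2/C1 = 112 µg/mL × 1075 mL ÷ 100000 µg/mL = 1.20 mL
magnesium sulfate: C1V1 = C2V2 → 18.5 mM × 1075 mL ÷ 1890 mM = 10.52 mL
sodium citrate dihydrate: 0.436 g per 100 mL × 1075 mL ÷ 100 = 4.69 g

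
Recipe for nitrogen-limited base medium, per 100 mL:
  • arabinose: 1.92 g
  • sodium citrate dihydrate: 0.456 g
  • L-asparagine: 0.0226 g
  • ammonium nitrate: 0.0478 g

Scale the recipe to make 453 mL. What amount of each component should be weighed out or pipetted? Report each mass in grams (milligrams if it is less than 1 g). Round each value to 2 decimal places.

arabinose 8.70 g; sodium citrate dihydrate 2.07 g; L-asparagine 102.38 mg; ammonium nitrate 216.53 mg

Scale factor = 453 mL / 100 mL = 4.53.
arabinose: 1.92 g × (453 mL / 100 mL) = 8.70 g
sodium citrate dihydrate: 0.456 g × (453 mL / 100 mL) = 2.07 g
L-asparagine: 0.0226 g × (453 mL / 100 mL) = 0.102378 g = 102.38 mg
ammonium nitrate: 0.0478 g × (453 mL / 100 mL) = 0.216534 g = 216.53 mg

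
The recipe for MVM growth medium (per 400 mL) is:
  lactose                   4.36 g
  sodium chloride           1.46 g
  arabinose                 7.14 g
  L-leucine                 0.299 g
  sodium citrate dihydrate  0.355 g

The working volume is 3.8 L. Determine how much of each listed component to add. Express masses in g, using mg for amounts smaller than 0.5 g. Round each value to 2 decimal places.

lactose 41.42 g; sodium chloride 13.87 g; arabinose 67.83 g; L-leucine 2.84 g; sodium citrate dihydrate 3.37 g

Scale factor = 3800 mL / 400 mL = 9.5.
lactose: 4.36 g × (3800 mL / 400 mL) = 41.42 g
sodium chloride: 1.46 g × (3800 mL / 400 mL) = 13.87 g
arabinose: 7.14 g × (3800 mL / 400 mL) = 67.83 g
L-leucine: 0.299 g × (3800 mL / 400 mL) = 2.84 g
sodium citrate dihydrate: 0.355 g × (3800 mL / 400 mL) = 3.37 g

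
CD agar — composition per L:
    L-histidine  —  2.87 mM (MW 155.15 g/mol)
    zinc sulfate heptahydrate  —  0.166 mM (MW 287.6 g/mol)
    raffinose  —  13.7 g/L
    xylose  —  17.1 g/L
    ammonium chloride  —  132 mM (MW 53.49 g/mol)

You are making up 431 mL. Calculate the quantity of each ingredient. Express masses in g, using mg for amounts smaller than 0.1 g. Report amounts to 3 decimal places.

Working volume: 431 mL = 0.431 L.
L-histidine: 2.87 mmol/L × 155.15 g/mol × 0.431 L ÷ 1000 = 0.192 g
zinc sulfate heptahydrate: 0.166 mmol/L × 287.6 mg/mmol × 0.431 L = 20.577 mg
raffinose: 13.7 g/L × 0.431 L = 5.905 g
xylose: 17.1 g/L × 0.431 L = 7.370 g
ammonium chloride: 132 mmol/L × 53.49 g/mol × 0.431 L ÷ 1000 = 3.043 g

L-histidine 0.192 g; zinc sulfate heptahydrate 20.577 mg; raffinose 5.905 g; xylose 7.370 g; ammonium chloride 3.043 g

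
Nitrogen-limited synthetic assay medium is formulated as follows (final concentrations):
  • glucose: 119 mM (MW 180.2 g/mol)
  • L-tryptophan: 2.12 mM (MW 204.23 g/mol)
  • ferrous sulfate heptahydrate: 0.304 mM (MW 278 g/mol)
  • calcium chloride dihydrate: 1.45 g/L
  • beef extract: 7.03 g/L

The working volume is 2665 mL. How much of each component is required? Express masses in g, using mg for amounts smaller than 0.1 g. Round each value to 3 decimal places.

Working volume: 2665 mL = 2.665 L.
glucose: 119 mmol/L × 180.2 g/mol × 2.665 L ÷ 1000 = 57.148 g
L-tryptophan: 2.12 mmol/L × 204.23 g/mol × 2.665 L ÷ 1000 = 1.154 g
ferrous sulfate heptahydrate: 0.304 mmol/L × 278 g/mol × 2.665 L ÷ 1000 = 0.225 g
calcium chloride dihydrate: 1.45 g/L × 2.665 L = 3.864 g
beef extract: 7.03 g/L × 2.665 L = 18.735 g

glucose 57.148 g; L-tryptophan 1.154 g; ferrous sulfate heptahydrate 0.225 g; calcium chloride dihydrate 3.864 g; beef extract 18.735 g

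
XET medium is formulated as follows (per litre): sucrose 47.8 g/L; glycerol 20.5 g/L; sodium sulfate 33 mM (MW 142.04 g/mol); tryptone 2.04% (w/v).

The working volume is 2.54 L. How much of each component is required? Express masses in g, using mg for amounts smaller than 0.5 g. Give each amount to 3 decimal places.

Scale factor relative to 1 L: 2.54.
sucrose: 47.8 g/L × 2.54 L = 121.412 g
glycerol: 20.5 g/L × 2.54 L = 52.070 g
sodium sulfate: 33 mmol/L × 142.04 g/mol × 2.54 L ÷ 1000 = 11.906 g
tryptone: 2.04 g per 100 mL × 2540 mL ÷ 100 = 51.816 g

sucrose 121.412 g; glycerol 52.070 g; sodium sulfate 11.906 g; tryptone 51.816 g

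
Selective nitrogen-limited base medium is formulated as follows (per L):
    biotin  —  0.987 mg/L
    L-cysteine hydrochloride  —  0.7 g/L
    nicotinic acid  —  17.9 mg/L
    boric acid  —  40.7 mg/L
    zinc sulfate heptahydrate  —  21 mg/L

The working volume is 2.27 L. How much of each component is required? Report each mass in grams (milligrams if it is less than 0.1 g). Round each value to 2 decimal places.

Scale factor relative to 1 L: 2.27.
biotin: 0.987 mg/L × 2.27 L = 2.24 mg
L-cysteine hydrochloride: 0.7 g/L × 2.27 L = 1.59 g
nicotinic acid: 17.9 mg/L × 2.27 L = 40.63 mg
boric acid: 40.7 mg/L × 2.27 L = 92.39 mg
zinc sulfate heptahydrate: 21 mg/L × 2.27 L = 47.67 mg

biotin 2.24 mg; L-cysteine hydrochloride 1.59 g; nicotinic acid 40.63 mg; boric acid 92.39 mg; zinc sulfate heptahydrate 47.67 mg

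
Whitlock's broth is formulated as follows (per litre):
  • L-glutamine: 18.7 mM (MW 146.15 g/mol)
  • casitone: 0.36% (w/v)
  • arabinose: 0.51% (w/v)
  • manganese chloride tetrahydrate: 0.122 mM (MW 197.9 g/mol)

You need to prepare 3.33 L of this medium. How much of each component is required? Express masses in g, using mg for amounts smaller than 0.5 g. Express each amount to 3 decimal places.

Working volume: 3.33 L.
L-glutamine: 18.7 mmol/L × 146.15 g/mol × 3.33 L ÷ 1000 = 9.101 g
casitone: 0.36% w/v = 3.6 g/L → 3.6 × 3.33 L = 11.988 g
arabinose: 0.51% w/v = 5.1 g/L → 5.1 × 3.33 L = 16.983 g
manganese chloride tetrahydrate: 0.122 mmol/L × 197.9 mg/mmol × 3.33 L = 80.399 mg

L-glutamine 9.101 g; casitone 11.988 g; arabinose 16.983 g; manganese chloride tetrahydrate 80.399 mg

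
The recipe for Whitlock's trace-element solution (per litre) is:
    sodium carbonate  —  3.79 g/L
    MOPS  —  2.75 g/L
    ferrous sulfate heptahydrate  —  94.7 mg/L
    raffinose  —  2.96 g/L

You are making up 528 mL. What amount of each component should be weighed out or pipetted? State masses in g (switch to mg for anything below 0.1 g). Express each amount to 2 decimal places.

sodium carbonate 2.00 g; MOPS 1.45 g; ferrous sulfate heptahydrate 50.00 mg; raffinose 1.56 g

Working volume: 528 mL = 0.528 L.
sodium carbonate: 3.79 g/L × 0.528 L = 2.00 g
MOPS: 2.75 g/L × 0.528 L = 1.45 g
ferrous sulfate heptahydrate: 94.7 mg/L × 0.528 L = 50.00 mg
raffinose: 2.96 g/L × 0.528 L = 1.56 g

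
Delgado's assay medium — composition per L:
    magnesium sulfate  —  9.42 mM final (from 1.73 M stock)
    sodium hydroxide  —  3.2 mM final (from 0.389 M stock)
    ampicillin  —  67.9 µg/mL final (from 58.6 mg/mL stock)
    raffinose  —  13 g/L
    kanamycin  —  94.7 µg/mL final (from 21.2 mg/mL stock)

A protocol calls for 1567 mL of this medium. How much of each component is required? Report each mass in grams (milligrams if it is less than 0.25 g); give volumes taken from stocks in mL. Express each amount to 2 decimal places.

magnesium sulfate 8.53 mL; sodium hydroxide 12.89 mL; ampicillin 1.82 mL; raffinose 20.37 g; kanamycin 7.00 mL

Working volume: 1567 mL = 1.567 L.
magnesium sulfate: C1V1 = C2V2 → 9.42 mM × 1567 mL ÷ 1730 mM = 8.53 mL
sodium hydroxide: dilute stock: 3.2 mM × 1567 mL ÷ 389 mM = 12.89 mL
ampicillin: dilute stock: 67.9 µg/mL × 1567 mL ÷ 58600 µg/mL = 1.82 mL
raffinose: 13 g/L × 1.567 L = 20.37 g
kanamycin: V = C2·V2/C1 = 94.7 µg/mL × 1567 mL ÷ 21200 µg/mL = 7.00 mL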